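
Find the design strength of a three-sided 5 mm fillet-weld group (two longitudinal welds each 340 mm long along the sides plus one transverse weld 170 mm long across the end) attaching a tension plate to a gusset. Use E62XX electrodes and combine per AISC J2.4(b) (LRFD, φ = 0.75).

φR_n ≈ 838 kN

E62XX → F_EXX = 620 MPa.
t_e = 0.707 × 5 = 3.535 mm.
R_nwl = 0.6 × 620 × 3.535 × 680 × 10⁻³ = 894.2 kN (longitudinal, 2 welds).
R_nwt = 0.6 × 620 × 3.535 × 170 × 10⁻³ = 223.6 kN (transverse, base value).
(i) R_nwl + R_nwt = 1118 kN; (ii) 0.85 R_nwl + 1.5 R_nwt = 1095 kN.
R_n = max = 1118 kN [governs: (i)]; φR_n = 838.3 kN.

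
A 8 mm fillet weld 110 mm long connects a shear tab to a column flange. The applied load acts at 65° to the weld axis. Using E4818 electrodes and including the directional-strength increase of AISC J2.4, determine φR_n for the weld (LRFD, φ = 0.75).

φR_n ≈ 192 kN

E48XX → F_EXX = 480 MPa.
t_e = 0.707 × 8 = 5.656 mm; A_we = 5.656 × 110 = 622.2 mm².
Directional factor: 1.0 + 0.5 sin^1.5(65°) = 1.431.
F_nw = 0.6 × 480 × 1.431 = 412.2 MPa.
φR_n = 0.75 × 412.2 × 622.2 × 10⁻³ = 192.4 kN.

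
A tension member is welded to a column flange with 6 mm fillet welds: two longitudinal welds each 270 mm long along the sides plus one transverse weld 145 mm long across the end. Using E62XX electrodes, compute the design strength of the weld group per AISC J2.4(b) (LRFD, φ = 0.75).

φR_n ≈ 811 kN

E62XX → F_EXX = 620 MPa.
t_e = 0.707 × 6 = 4.242 mm.
R_nwl = 0.6 × 620 × 4.242 × 540 × 10⁻³ = 852.1 kN (longitudinal, 2 welds).
R_nwt = 0.6 × 620 × 4.242 × 145 × 10⁻³ = 228.8 kN (transverse, base value).
(i) R_nwl + R_nwt = 1081 kN; (ii) 0.85 R_nwl + 1.5 R_nwt = 1068 kN.
R_n = max = 1081 kN [governs: (i)]; φR_n = 810.7 kN.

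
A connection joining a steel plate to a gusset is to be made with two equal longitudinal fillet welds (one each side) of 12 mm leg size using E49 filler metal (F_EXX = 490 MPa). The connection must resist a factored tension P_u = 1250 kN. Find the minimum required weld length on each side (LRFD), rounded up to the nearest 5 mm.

L = 335 mm on each side

Throat t_e = 0.707 × 12 = 8.484 mm.
φr_n = 0.75 × 0.6 × 490 × 8.484 × 10⁻³ = 1.871 kN/mm.
L_req = P_u / φr_n = 1250 / 1.871 = 668.2 mm total.
Per side: 668.2 / 2 = 334.1 mm.
Round up → use L = 335 mm on each side.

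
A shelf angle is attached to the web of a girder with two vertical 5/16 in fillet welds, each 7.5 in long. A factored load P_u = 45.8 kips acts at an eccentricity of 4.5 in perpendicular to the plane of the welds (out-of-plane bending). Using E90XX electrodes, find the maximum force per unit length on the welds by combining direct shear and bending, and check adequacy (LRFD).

E90XX → F_EXX = 90 ksi.
L_w = 2 × 7.5 = 15 in; section modulus (unit throat) S = 2 × L²/6 = 18.75 in².
Direct shear f_v = P/L_w = 45.8/15 = 3.053 kip/in.
Moment M = P × e = 45.8 × 4.5 = 206.1 kip·in; bending f_b = M/S = 10.99 kip/in.
f_max = √(f_v² + f_b²) = √(3.053² + 10.99²) = 11.41 kip/in.
φr_n = 0.75 × 0.6 × 90 × (0.707 × 0.3125) = 8.948 kip/in → NOT adequate.

f_max ≈ 11.4 kip/in; NOT adequate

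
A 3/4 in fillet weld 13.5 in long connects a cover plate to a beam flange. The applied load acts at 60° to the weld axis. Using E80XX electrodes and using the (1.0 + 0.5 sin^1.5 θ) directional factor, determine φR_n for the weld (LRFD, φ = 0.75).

φR_n ≈ 362 kips

E80XX → F_EXX = 80 ksi.
t_e = 0.707 × 0.75 = 0.5302 in; A_we = 0.5302 × 13.5 = 7.158 in².
Directional factor: 1.0 + 0.5 sin^1.5(60°) = 1.403.
F_nw = 0.6 × 80 × 1.403 = 67.34 ksi.
φR_n = 0.75 × 67.34 × 7.158 = 361.5 kips.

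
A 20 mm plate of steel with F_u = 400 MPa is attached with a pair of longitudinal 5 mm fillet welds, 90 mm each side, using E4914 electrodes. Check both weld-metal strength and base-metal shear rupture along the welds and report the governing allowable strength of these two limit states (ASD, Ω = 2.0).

E49XX → F_EXX = 490 MPa.
t_e = 0.707 × 5 = 3.535 mm; L = 180 mm.
Weld metal: R_n/Ω = (1/2.0) × 0.6 × 490 × 3.535 × 180 × 10⁻³ = 93.54 kN.
Base metal (shear rupture): R_n/Ω = (1/2.0) × 0.6 × 400 × 20 × 180 × 10⁻³ = 432 kN.
Governing: weld metal.

R_n/Ω ≈ 93.5 kN (weld metal governs)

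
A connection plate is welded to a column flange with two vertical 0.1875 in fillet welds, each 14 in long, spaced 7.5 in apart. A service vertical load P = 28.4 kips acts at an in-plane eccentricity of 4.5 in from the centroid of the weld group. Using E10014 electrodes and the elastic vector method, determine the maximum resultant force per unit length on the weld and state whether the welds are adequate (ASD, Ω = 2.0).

f_max ≈ 1.9 kip/in; adequate

E100XX → F_EXX = 100 ksi.
Total weld length L_w = 28 in. Treat welds as unit-width lines.
Polar moment about centroid: J = 2[d³/12 + d(b/2)²] = 2[14³/12 + 14×3.75²] = 851.1 in³.
Direct shear f_v = P/L_w = 28.4 / 28 = 1.014 kip/in (vertical).
Torsion M = P·e = 28.4 × 4.5 = 127.8 kip·in.
Critical point at (x, y) = (3.75, 7) from centroid. f_tx = M·y/J = 1.051 kip/in; f_ty = M·x/J = 0.5631 kip/in.
Resultant f_max = √[f_tx² + (f_v + f_ty)²] = √[1.051² + (1.014 + 0.5631)²] = 1.896 kip/in.
Capacity per unit length: r_n/Ω = (1/2.0) × 0.6 × 100 × (0.707 × 0.1875) = 3.977 kip/in.
1.896 ≤ 3.977 → adequate.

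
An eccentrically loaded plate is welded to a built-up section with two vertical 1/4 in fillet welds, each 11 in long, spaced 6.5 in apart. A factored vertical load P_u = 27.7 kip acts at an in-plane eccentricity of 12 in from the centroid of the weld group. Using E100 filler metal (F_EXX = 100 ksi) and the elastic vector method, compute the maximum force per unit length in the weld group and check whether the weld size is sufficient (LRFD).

f_max ≈ 5.43 kip/in; adequate

Total weld length L_w = 22 in. Treat welds as unit-width lines.
Polar moment about centroid: J = 2[d³/12 + d(b/2)²] = 2[11³/12 + 11×3.25²] = 454.2 in³.
Direct shear f_v = P/L_w = 27.7 / 22 = 1.259 kip/in (vertical).
Torsion M = P·e = 27.7 × 12 = 332.4 kip·in.
Critical point at (x, y) = (3.25, 5.5) from centroid. f_tx = M·y/J = 4.025 kip/in; f_ty = M·x/J = 2.378 kip/in.
Resultant f_max = √[f_tx² + (f_v + f_ty)²] = √[4.025² + (1.259 + 2.378)²] = 5.425 kip/in.
Capacity per unit length: φr_n = 0.75 × 0.6 × 100 × (0.707 × 0.25) = 7.954 kip/in.
5.425 ≤ 7.954 → adequate.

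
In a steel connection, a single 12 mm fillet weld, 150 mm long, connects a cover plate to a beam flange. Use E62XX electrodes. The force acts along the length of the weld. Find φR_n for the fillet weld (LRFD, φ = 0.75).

φR_n ≈ 355 kN

E62XX → F_EXX = 620 MPa.
Effective throat t_e = 0.707 × 12 = 8.484 mm.
Total length L = 150 mm; A_we = 8.484 × 150 = 1273 mm².
F_nw = 0.6 F_EXX = 0.6 × 620 = 372 MPa.
φR_n = 0.75 × 372 × 1273 × 10⁻³ = 355.1 kN.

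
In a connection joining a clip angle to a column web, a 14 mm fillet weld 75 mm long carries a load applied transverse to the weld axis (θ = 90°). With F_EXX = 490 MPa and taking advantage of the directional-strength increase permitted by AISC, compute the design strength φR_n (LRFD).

t_e = 0.707 × 14 = 9.898 mm; A_we = 9.898 × 75 = 742.4 mm².
Directional factor: 1.0 + 0.5 sin^1.5(90°) = 1.5.
F_nw = 0.6 × 490 × 1.5 = 441 MPa.
φR_n = 0.75 × 441 × 742.4 × 10⁻³ = 245.5 kN.

φR_n ≈ 246 kN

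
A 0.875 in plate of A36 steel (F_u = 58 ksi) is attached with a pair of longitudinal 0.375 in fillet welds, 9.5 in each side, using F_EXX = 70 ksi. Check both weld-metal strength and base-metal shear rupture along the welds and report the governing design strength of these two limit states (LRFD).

φR_n ≈ 159 kips (weld metal governs)

t_e = 0.707 × 0.375 = 0.2651 in; L = 19 in.
Weld metal: φR_n = 0.75 × 0.6 × 70 × 0.2651 × 19 = 158.7 kips.
Base metal (shear rupture): φR_n = 0.75 × 0.6 × 58 × 0.875 × 19 = 433.9 kips.
Governing: weld metal.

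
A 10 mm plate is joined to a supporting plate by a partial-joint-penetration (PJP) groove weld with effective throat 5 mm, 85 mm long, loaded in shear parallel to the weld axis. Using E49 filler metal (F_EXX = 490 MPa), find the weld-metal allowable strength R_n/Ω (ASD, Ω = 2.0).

Effective throat (given) t_e = 5 mm.
A_we = 5 × 85 = 425 mm².
F_nw = 0.6 F_EXX = 294 MPa.
R_n/Ω = (294 × 425) / 2.0 × 10⁻³ = 62.48 kN.

R_n/Ω ≈ 62.5 kN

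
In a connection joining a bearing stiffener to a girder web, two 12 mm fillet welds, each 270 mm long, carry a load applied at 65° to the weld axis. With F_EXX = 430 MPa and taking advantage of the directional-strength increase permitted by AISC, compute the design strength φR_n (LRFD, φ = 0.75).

t_e = 0.707 × 12 = 8.484 mm; A_we = 8.484 × 540 = 4581 mm².
Directional factor: 1.0 + 0.5 sin^1.5(65°) = 1.431.
F_nw = 0.6 × 430 × 1.431 = 369.3 MPa.
φR_n = 0.75 × 369.3 × 4581 × 10⁻³ = 1269 kN.

φR_n ≈ 1270 kN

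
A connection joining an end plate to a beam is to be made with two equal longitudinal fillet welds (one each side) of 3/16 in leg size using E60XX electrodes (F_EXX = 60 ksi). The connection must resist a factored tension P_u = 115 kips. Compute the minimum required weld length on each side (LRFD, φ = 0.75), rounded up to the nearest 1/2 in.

Throat t_e = 0.707 × 0.1875 = 0.1326 in.
φr_n = 0.75 × 0.6 × 60 × 0.1326 = 3.579 kips/in.
L_req = P_u / φr_n = 115 / 3.579 = 32.13 in total.
Per side: 32.13 / 2 = 16.07 in.
Round up → use L = 16.5 in on each side.

L = 16.5 in on each side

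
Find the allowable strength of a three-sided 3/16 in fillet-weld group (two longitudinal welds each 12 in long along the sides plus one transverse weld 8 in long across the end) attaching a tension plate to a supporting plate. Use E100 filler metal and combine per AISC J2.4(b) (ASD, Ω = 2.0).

E100XX → F_EXX = 100 ksi.
t_e = 0.707 × 0.1875 = 0.1326 in.
R_nwl = 0.6 × 100 × 0.1326 × 24 = 190.9 kip (longitudinal, 2 welds).
R_nwt = 0.6 × 100 × 0.1326 × 8 = 63.63 kip (transverse, base value).
(i) R_nwl + R_nwt = 254.5 kip; (ii) 0.85 R_nwl + 1.5 R_nwt = 257.7 kip.
R_n = max = 257.7 kip [governs: (ii)]; R_n/Ω = 128.9 kip.

R_n/Ω ≈ 129 kip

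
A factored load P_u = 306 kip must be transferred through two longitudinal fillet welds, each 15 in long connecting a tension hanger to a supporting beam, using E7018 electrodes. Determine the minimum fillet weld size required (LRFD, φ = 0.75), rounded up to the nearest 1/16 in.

w = 1/2 in

E70XX → F_EXX = 70 ksi.
Total weld length L = 30 in.
Required throat t_e = P_u / (φ × 0.6 F_EXX × L) = 306 / (0.75 × 0.6 × 70 × 30) = 0.3238 in.
Required leg w = t_e / 0.707 = 0.458 in → use 1/2 in.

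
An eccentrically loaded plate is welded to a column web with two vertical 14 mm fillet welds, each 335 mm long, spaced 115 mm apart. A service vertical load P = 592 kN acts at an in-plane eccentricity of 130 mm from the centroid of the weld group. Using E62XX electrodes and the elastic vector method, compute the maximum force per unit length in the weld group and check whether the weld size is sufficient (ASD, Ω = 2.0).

f_max ≈ 2070 N/mm; NOT adequate

E62XX → F_EXX = 620 MPa.
Total weld length L_w = 670 mm. Treat welds as unit-width lines.
Polar moment about centroid: J = 2[d³/12 + d(b/2)²] = 2[335³/12 + 335×57.5²] = 8481000 mm³.
Direct shear f_v = P/L_w = 592×10³ / 670 = 883.6 N/mm (vertical).
Torsion M = P·e = 592×10³ × 130 = 76960000 N·mm.
Critical point at (x, y) = (57.5, 167.5) from centroid. f_tx = M·y/J = 1520 N/mm; f_ty = M·x/J = 521.8 N/mm.
Resultant f_max = √[f_tx² + (f_v + f_ty)²] = √[1520² + (883.6 + 521.8)²] = 2070 N/mm.
Capacity per unit length: r_n/Ω = (1/2.0) × 0.6 × 620 × (0.707 × 14) = 1841 N/mm.
2070 > 1841 → NOT adequate.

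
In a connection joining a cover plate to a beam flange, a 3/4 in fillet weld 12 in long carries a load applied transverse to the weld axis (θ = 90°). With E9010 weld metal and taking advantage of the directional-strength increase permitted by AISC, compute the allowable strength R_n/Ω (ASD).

E90XX → F_EXX = 90 ksi.
t_e = 0.707 × 0.75 = 0.5302 in; A_we = 0.5302 × 12 = 6.363 in².
Directional factor: 1.0 + 0.5 sin^1.5(90°) = 1.5.
F_nw = 0.6 × 90 × 1.5 = 81 ksi.
R_n/Ω = (81 × 6.363) / 2.0 = 257.7 kip.

R_n/Ω ≈ 258 kip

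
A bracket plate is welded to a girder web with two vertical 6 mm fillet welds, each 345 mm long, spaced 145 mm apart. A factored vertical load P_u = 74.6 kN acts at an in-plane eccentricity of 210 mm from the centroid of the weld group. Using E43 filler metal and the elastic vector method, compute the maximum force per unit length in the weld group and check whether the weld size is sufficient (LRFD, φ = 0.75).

f_max ≈ 337 N/mm; adequate

E43XX → F_EXX = 430 MPa.
Total weld length L_w = 690 mm. Treat welds as unit-width lines.
Polar moment about centroid: J = 2[d³/12 + d(b/2)²] = 2[345³/12 + 345×72.5²] = 10470000 mm³.
Direct shear f_v = P/L_w = 74.6×10³ / 690 = 108.1 N/mm (vertical).
Torsion M = P·e = 74.6×10³ × 210 = 15666000 N·mm.
Critical point at (x, y) = (72.5, 172.5) from centroid. f_tx = M·y/J = 258.1 N/mm; f_ty = M·x/J = 108.5 N/mm.
Resultant f_max = √[f_tx² + (f_v + f_ty)²] = √[258.1² + (108.1 + 108.5)²] = 336.9 N/mm.
Capacity per unit length: φr_n = 0.75 × 0.6 × 430 × (0.707 × 6) = 820.8 N/mm.
336.9 ≤ 820.8 → adequate.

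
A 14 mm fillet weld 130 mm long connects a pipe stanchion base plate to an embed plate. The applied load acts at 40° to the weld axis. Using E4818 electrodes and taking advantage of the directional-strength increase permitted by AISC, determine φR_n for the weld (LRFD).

E48XX → F_EXX = 480 MPa.
t_e = 0.707 × 14 = 9.898 mm; A_we = 9.898 × 130 = 1287 mm².
Directional factor: 1.0 + 0.5 sin^1.5(40°) = 1.258.
F_nw = 0.6 × 480 × 1.258 = 362.2 MPa.
φR_n = 0.75 × 362.2 × 1287 × 10⁻³ = 349.6 kN.

φR_n ≈ 350 kN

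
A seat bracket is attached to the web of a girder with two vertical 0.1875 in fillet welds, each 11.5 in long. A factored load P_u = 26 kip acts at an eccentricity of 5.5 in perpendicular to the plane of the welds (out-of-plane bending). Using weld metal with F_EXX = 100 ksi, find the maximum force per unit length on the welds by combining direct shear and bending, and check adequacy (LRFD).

L_w = 2 × 11.5 = 23 in; section modulus (unit throat) S = 2 × L²/6 = 44.08 in².
Direct shear f_v = P/L_w = 26/23 = 1.13 kip/in.
Moment M = P × e = 26 × 5.5 = 143 kip·in; bending f_b = M/S = 3.244 kip/in.
f_max = √(f_v² + f_b²) = √(1.13² + 3.244²) = 3.435 kip/in.
φr_n = 0.75 × 0.6 × 100 × (0.707 × 0.1875) = 5.965 kip/in → adequate.

f_max ≈ 3.44 kip/in; adequate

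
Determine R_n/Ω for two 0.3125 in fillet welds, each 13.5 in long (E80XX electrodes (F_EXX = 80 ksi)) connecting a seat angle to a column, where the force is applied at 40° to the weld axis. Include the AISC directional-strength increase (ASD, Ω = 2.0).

R_n/Ω ≈ 180 kips

t_e = 0.707 × 0.3125 = 0.2209 in; A_we = 0.2209 × 27 = 5.965 in².
Directional factor: 1.0 + 0.5 sin^1.5(40°) = 1.258.
F_nw = 0.6 × 80 × 1.258 = 60.37 ksi.
R_n/Ω = (60.37 × 5.965) / 2.0 = 180.1 kips.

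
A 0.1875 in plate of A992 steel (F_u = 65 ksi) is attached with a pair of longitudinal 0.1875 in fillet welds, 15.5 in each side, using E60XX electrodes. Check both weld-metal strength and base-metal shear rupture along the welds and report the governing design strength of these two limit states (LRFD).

φR_n ≈ 111 kips (weld metal governs)

E60XX → F_EXX = 60 ksi.
t_e = 0.707 × 0.1875 = 0.1326 in; L = 31 in.
Weld metal: φR_n = 0.75 × 0.6 × 60 × 0.1326 × 31 = 111 kips.
Base metal (shear rupture): φR_n = 0.75 × 0.6 × 65 × 0.1875 × 31 = 170 kips.
Governing: weld metal.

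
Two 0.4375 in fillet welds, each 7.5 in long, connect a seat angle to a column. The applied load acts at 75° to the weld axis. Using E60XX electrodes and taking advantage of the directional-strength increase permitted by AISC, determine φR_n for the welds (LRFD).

E60XX → F_EXX = 60 ksi.
t_e = 0.707 × 0.4375 = 0.3093 in; A_we = 0.3093 × 15 = 4.64 in².
Directional factor: 1.0 + 0.5 sin^1.5(75°) = 1.475.
F_nw = 0.6 × 60 × 1.475 = 53.09 ksi.
φR_n = 0.75 × 53.09 × 4.64 = 184.7 kips.

φR_n ≈ 185 kips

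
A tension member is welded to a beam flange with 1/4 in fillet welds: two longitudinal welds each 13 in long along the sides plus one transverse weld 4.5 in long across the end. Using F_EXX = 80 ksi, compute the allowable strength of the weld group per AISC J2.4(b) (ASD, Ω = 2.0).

t_e = 0.707 × 0.25 = 0.1767 in.
R_nwl = 0.6 × 80 × 0.1767 × 26 = 220.6 kips (longitudinal, 2 welds).
R_nwt = 0.6 × 80 × 0.1767 × 4.5 = 38.18 kips (transverse, base value).
(i) R_nwl + R_nwt = 258.8 kips; (ii) 0.85 R_nwl + 1.5 R_nwt = 244.8 kips.
R_n = max = 258.8 kips [governs: (i)]; R_n/Ω = 129.4 kips.

R_n/Ω ≈ 129 kips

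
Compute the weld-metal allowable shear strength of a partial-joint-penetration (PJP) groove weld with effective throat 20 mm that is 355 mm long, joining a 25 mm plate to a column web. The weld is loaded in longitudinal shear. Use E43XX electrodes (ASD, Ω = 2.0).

R_n/Ω ≈ 916 kN

E43XX → F_EXX = 430 MPa.
Effective throat (given) t_e = 20 mm.
A_we = 20 × 355 = 7100 mm².
F_nw = 0.6 F_EXX = 258 MPa.
R_n/Ω = (258 × 7100) / 2.0 × 10⁻³ = 915.9 kN.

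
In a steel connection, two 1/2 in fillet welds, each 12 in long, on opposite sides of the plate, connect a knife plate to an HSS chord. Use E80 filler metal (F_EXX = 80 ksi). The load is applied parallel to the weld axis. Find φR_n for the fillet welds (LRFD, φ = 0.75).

φR_n ≈ 305 kips

Effective throat t_e = 0.707 × 0.5 = 0.3535 in.
Total length L = 24 in; A_we = 0.3535 × 24 = 8.484 in².
F_nw = 0.6 F_EXX = 0.6 × 80 = 48 ksi.
φR_n = 0.75 × 48 × 8.484 = 305.4 kips.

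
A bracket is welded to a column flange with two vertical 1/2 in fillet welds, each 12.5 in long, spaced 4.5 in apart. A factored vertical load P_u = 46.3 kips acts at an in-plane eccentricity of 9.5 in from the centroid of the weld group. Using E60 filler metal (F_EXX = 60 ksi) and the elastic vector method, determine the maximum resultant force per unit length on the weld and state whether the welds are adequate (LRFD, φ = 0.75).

Total weld length L_w = 25 in. Treat welds as unit-width lines.
Polar moment about centroid: J = 2[d³/12 + d(b/2)²] = 2[12.5³/12 + 12.5×2.25²] = 452.1 in³.
Direct shear f_v = P/L_w = 46.3 / 25 = 1.852 kip/in (vertical).
Torsion M = P·e = 46.3 × 9.5 = 439.85 kip·in.
Critical point at (x, y) = (2.25, 6.25) from centroid. f_tx = M·y/J = 6.081 kip/in; f_ty = M·x/J = 2.189 kip/in.
Resultant f_max = √[f_tx² + (f_v + f_ty)²] = √[6.081² + (1.852 + 2.189)²] = 7.301 kip/in.
Capacity per unit length: φr_n = 0.75 × 0.6 × 60 × (0.707 × 0.5) = 9.544 kip/in.
7.301 ≤ 9.544 → adequate.

f_max ≈ 7.3 kip/in; adequate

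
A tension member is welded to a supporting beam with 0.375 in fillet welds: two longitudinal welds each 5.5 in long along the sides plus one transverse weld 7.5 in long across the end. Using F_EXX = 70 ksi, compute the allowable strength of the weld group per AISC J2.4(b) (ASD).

t_e = 0.707 × 0.375 = 0.2651 in.
R_nwl = 0.6 × 70 × 0.2651 × 11 = 122.5 kips (longitudinal, 2 welds).
R_nwt = 0.6 × 70 × 0.2651 × 7.5 = 83.51 kips (transverse, base value).
(i) R_nwl + R_nwt = 206 kips; (ii) 0.85 R_nwl + 1.5 R_nwt = 229.4 kips.
R_n = max = 229.4 kips [governs: (ii)]; R_n/Ω = 114.7 kips.

R_n/Ω ≈ 115 kips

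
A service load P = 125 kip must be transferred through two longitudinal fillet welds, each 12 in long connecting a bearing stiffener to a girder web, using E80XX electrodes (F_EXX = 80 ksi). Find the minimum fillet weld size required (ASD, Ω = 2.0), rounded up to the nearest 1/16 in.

w = 5/16 in

Total weld length L = 24 in.
Required throat t_e = P × Ω / (0.6 F_EXX × L) = 125 × 2.0 / (0.6 × 80 × 24) = 0.217 in.
Required leg w = t_e / 0.707 = 0.307 in → use 5/16 in.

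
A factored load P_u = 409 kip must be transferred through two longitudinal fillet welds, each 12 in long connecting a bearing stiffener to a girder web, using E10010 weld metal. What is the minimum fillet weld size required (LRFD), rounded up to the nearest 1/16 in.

w = 9/16 in

E100XX → F_EXX = 100 ksi.
Total weld length L = 24 in.
Required throat t_e = P_u / (φ × 0.6 F_EXX × L) = 409 / (0.75 × 0.6 × 100 × 24) = 0.3787 in.
Required leg w = t_e / 0.707 = 0.5356 in → use 9/16 in.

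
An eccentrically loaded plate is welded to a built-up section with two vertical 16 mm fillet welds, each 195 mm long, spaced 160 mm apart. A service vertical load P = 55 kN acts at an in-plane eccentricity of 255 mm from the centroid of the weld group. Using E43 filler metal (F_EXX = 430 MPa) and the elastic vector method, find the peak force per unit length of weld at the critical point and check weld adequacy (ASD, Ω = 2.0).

f_max ≈ 574 N/mm; adequate

Total weld length L_w = 390 mm. Treat welds as unit-width lines.
Polar moment about centroid: J = 2[d³/12 + d(b/2)²] = 2[195³/12 + 195×80²] = 3732000 mm³.
Direct shear f_v = P/L_w = 55×10³ / 390 = 141 N/mm (vertical).
Torsion M = P·e = 55×10³ × 255 = 14025000 N·mm.
Critical point at (x, y) = (80, 97.5) from centroid. f_tx = M·y/J = 366.4 N/mm; f_ty = M·x/J = 300.7 N/mm.
Resultant f_max = √[f_tx² + (f_v + f_ty)²] = √[366.4² + (141 + 300.7)²] = 573.9 N/mm.
Capacity per unit length: r_n/Ω = (1/2.0) × 0.6 × 430 × (0.707 × 16) = 1459 N/mm.
573.9 ≤ 1459 → adequate.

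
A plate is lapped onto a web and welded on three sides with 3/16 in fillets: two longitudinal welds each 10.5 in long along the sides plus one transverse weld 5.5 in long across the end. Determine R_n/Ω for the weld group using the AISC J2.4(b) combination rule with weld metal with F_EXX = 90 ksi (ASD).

R_n/Ω ≈ 94.8 kip

t_e = 0.707 × 0.1875 = 0.1326 in.
R_nwl = 0.6 × 90 × 0.1326 × 21 = 150.3 kip (longitudinal, 2 welds).
R_nwt = 0.6 × 90 × 0.1326 × 5.5 = 39.37 kip (transverse, base value).
(i) R_nwl + R_nwt = 189.7 kip; (ii) 0.85 R_nwl + 1.5 R_nwt = 186.8 kip.
R_n = max = 189.7 kip [governs: (i)]; R_n/Ω = 94.85 kip.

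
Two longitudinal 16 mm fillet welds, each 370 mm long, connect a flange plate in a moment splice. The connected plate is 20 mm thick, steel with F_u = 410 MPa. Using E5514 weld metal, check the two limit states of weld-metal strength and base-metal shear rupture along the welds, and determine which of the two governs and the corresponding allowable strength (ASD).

E55XX → F_EXX = 550 MPa.
t_e = 0.707 × 16 = 11.31 mm; L = 740 mm.
Weld metal: R_n/Ω = (1/2.0) × 0.6 × 550 × 11.31 × 740 × 10⁻³ = 1381 kN.
Base metal (shear rupture): R_n/Ω = (1/2.0) × 0.6 × 410 × 20 × 740 × 10⁻³ = 1820 kN.
Governing: weld metal.

R_n/Ω ≈ 1380 kN (weld metal governs)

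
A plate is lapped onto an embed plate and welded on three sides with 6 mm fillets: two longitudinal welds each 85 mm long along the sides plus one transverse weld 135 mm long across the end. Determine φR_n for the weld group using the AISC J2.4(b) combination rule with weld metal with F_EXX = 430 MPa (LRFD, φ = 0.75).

t_e = 0.707 × 6 = 4.242 mm.
R_nwl = 0.6 × 430 × 4.242 × 170 × 10⁻³ = 186.1 kN (longitudinal, 2 welds).
R_nwt = 0.6 × 430 × 4.242 × 135 × 10⁻³ = 147.7 kN (transverse, base value).
(i) R_nwl + R_nwt = 333.8 kN; (ii) 0.85 R_nwl + 1.5 R_nwt = 379.8 kN.
R_n = max = 379.8 kN [governs: (ii)]; φR_n = 284.8 kN.

φR_n ≈ 285 kN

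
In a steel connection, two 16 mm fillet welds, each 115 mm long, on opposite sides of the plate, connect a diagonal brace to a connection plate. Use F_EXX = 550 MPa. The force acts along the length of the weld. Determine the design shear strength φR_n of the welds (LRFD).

φR_n ≈ 644 kN

Effective throat t_e = 0.707 × 16 = 11.31 mm.
Total length L = 230 mm; A_we = 11.31 × 230 = 2602 mm².
F_nw = 0.6 F_EXX = 0.6 × 550 = 330 MPa.
φR_n = 0.75 × 330 × 2602 × 10⁻³ = 643.9 kN.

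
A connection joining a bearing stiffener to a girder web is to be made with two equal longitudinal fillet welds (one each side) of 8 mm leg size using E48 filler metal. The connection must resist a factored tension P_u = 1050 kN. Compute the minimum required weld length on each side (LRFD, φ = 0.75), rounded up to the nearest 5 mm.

L = 430 mm on each side

E48XX → F_EXX = 480 MPa.
Throat t_e = 0.707 × 8 = 5.656 mm.
φr_n = 0.75 × 0.6 × 480 × 5.656 × 10⁻³ = 1.222 kN/mm.
L_req = P_u / φr_n = 1050 / 1.222 = 859.5 mm total.
Per side: 859.5 / 2 = 429.7 mm.
Round up → use L = 430 mm on each side.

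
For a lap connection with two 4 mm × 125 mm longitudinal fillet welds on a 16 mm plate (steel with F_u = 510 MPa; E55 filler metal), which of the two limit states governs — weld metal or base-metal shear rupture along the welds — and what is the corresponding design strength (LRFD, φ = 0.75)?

φR_n ≈ 175 kN (weld metal governs)

E55XX → F_EXX = 550 MPa.
t_e = 0.707 × 4 = 2.828 mm; L = 250 mm.
Weld metal: φR_n = 0.75 × 0.6 × 550 × 2.828 × 250 × 10⁻³ = 175 kN.
Base metal (shear rupture): φR_n = 0.75 × 0.6 × 510 × 16 × 250 × 10⁻³ = 918 kN.
Governing: weld metal.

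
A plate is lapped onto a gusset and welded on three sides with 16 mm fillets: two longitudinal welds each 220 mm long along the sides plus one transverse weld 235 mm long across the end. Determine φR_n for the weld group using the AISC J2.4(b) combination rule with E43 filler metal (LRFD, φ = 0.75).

E43XX → F_EXX = 430 MPa.
t_e = 0.707 × 16 = 11.31 mm.
R_nwl = 0.6 × 430 × 11.31 × 440 × 10⁻³ = 1284 kN (longitudinal, 2 welds).
R_nwt = 0.6 × 430 × 11.31 × 235 × 10⁻³ = 685.8 kN (transverse, base value).
(i) R_nwl + R_nwt = 1970 kN; (ii) 0.85 R_nwl + 1.5 R_nwt = 2120 kN.
R_n = max = 2120 kN [governs: (ii)]; φR_n = 1590 kN.

φR_n ≈ 1590 kN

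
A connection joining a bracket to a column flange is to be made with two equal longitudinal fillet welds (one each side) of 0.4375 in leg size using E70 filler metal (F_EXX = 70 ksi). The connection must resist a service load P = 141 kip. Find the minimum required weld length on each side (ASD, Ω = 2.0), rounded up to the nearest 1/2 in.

L = 11 in on each side

Throat t_e = 0.707 × 0.4375 = 0.3093 in.
r_n/Ω = (0.6 × 70 × 0.3093) / 2.0 = 6.496 kip/in.
L_req = P / (r_n/Ω) = 141 / 6.496 = 21.71 in total.
Per side: 21.71 / 2 = 10.85 in.
Round up → use L = 11 in on each side.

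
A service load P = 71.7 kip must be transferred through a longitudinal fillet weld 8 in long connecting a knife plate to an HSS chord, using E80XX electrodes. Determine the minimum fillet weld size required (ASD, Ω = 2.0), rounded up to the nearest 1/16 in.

w = 9/16 in

E80XX → F_EXX = 80 ksi.
Total weld length L = 8 in.
Required throat t_e = P × Ω / (0.6 F_EXX × L) = 71.7 × 2.0 / (0.6 × 80 × 8) = 0.3734 in.
Required leg w = t_e / 0.707 = 0.5282 in → use 9/16 in.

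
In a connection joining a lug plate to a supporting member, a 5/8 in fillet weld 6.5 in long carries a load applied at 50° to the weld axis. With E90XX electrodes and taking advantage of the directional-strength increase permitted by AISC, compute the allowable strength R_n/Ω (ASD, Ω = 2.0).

R_n/Ω ≈ 104 kips

E90XX → F_EXX = 90 ksi.
t_e = 0.707 × 0.625 = 0.4419 in; A_we = 0.4419 × 6.5 = 2.872 in².
Directional factor: 1.0 + 0.5 sin^1.5(50°) = 1.335.
F_nw = 0.6 × 90 × 1.335 = 72.1 ksi.
R_n/Ω = (72.1 × 2.872) / 2.0 = 103.5 kips.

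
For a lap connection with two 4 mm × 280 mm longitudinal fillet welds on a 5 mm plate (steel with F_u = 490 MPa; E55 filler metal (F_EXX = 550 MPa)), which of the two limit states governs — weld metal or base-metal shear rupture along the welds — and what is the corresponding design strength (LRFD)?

t_e = 0.707 × 4 = 2.828 mm; L = 560 mm.
Weld metal: φR_n = 0.75 × 0.6 × 550 × 2.828 × 560 × 10⁻³ = 392 kN.
Base metal (shear rupture): φR_n = 0.75 × 0.6 × 490 × 5 × 560 × 10⁻³ = 617.4 kN.
Governing: weld metal.

φR_n ≈ 392 kN (weld metal governs)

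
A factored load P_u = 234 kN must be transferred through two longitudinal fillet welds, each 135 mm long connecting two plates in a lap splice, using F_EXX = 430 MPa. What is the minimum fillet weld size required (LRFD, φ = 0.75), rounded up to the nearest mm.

Total weld length L = 270 mm.
Required throat t_e = P_u / (φ × 0.6 F_EXX × L) = 234 / (0.75 × 0.6 × 430 × 270 × 10⁻³) = 4.479 mm.
Required leg w = t_e / 0.707 = 6.335 mm → use 7 mm.

w = 7 mm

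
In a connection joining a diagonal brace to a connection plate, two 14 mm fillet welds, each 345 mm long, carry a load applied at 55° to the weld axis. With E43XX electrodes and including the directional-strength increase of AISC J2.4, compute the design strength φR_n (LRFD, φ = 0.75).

φR_n ≈ 1810 kN

E43XX → F_EXX = 430 MPa.
t_e = 0.707 × 14 = 9.898 mm; A_we = 9.898 × 690 = 6830 mm².
Directional factor: 1.0 + 0.5 sin^1.5(55°) = 1.371.
F_nw = 0.6 × 430 × 1.371 = 353.6 MPa.
φR_n = 0.75 × 353.6 × 6830 × 10⁻³ = 1811 kN.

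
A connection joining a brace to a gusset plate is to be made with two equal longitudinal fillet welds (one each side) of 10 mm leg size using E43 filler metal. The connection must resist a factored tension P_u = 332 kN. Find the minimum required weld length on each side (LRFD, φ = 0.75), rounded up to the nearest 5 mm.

E43XX → F_EXX = 430 MPa.
Throat t_e = 0.707 × 10 = 7.07 mm.
φr_n = 0.75 × 0.6 × 430 × 7.07 × 10⁻³ = 1.368 kN/mm.
L_req = P_u / φr_n = 332 / 1.368 = 242.7 mm total.
Per side: 242.7 / 2 = 121.3 mm.
Round up → use L = 125 mm on each side.

L = 125 mm on each side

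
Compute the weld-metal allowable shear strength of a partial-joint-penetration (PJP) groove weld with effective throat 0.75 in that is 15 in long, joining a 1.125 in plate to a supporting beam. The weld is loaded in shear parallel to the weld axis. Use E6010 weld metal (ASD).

E60XX → F_EXX = 60 ksi.
Effective throat (given) t_e = 0.75 in.
A_we = 0.75 × 15 = 11.25 in².
F_nw = 0.6 F_EXX = 36 ksi.
R_n/Ω = (36 × 11.25) / 2.0 = 202.5 kips.

R_n/Ω ≈ 202 kips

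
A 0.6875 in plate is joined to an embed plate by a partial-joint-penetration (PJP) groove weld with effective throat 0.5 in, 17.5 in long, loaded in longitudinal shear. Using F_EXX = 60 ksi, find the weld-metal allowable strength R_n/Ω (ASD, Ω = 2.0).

R_n/Ω ≈ 158 kips

Effective throat (given) t_e = 0.5 in.
A_we = 0.5 × 17.5 = 8.75 in².
F_nw = 0.6 F_EXX = 36 ksi.
R_n/Ω = (36 × 8.75) / 2.0 = 157.5 kips.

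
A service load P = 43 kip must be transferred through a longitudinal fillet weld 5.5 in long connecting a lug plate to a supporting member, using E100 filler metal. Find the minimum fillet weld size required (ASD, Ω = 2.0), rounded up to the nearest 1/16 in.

w = 3/8 in

E100XX → F_EXX = 100 ksi.
Total weld length L = 5.5 in.
Required throat t_e = P × Ω / (0.6 F_EXX × L) = 43 × 2.0 / (0.6 × 100 × 5.5) = 0.2606 in.
Required leg w = t_e / 0.707 = 0.3686 in → use 3/8 in.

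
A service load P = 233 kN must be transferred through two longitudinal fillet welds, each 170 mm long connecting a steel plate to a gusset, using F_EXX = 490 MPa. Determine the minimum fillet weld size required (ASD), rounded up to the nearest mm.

Total weld length L = 340 mm.
Required throat t_e = P × Ω / (0.6 F_EXX × L) = 233 × 2.0 / (0.6 × 490 × 340 × 10⁻³) = 4.662 mm.
Required leg w = t_e / 0.707 = 6.594 mm → use 7 mm.

w = 7 mm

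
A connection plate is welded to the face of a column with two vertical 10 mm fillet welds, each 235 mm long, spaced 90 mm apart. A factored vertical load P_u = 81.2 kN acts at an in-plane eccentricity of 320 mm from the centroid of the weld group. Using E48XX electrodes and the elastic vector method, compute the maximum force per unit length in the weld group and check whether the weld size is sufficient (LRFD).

f_max ≈ 1120 N/mm; adequate

E48XX → F_EXX = 480 MPa.
Total weld length L_w = 470 mm. Treat welds as unit-width lines.
Polar moment about centroid: J = 2[d³/12 + d(b/2)²] = 2[235³/12 + 235×45²] = 3115000 mm³.
Direct shear f_v = P/L_w = 81.2×10³ / 470 = 172.8 N/mm (vertical).
Torsion M = P·e = 81.2×10³ × 320 = 25984000 N·mm.
Critical point at (x, y) = (45, 117.5) from centroid. f_tx = M·y/J = 980.2 N/mm; f_ty = M·x/J = 375.4 N/mm.
Resultant f_max = √[f_tx² + (f_v + f_ty)²] = √[980.2² + (172.8 + 375.4)²] = 1123 N/mm.
Capacity per unit length: φr_n = 0.75 × 0.6 × 480 × (0.707 × 10) = 1527 N/mm.
1123 ≤ 1527 → adequate.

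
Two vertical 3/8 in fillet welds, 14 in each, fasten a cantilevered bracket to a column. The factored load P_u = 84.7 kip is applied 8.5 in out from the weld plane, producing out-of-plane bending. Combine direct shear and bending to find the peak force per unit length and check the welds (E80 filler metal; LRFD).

f_max ≈ 11.4 kip/in; NOT adequate

E80XX → F_EXX = 80 ksi.
L_w = 2 × 14 = 28 in; section modulus (unit throat) S = 2 × L²/6 = 65.33 in².
Direct shear f_v = P/L_w = 84.7/28 = 3.025 kip/in.
Moment M = P × e = 84.7 × 8.5 = 719.95 kip·in; bending f_b = M/S = 11.02 kip/in.
f_max = √(f_v² + f_b²) = √(3.025² + 11.02²) = 11.43 kip/in.
φr_n = 0.75 × 0.6 × 80 × (0.707 × 0.375) = 9.544 kip/in → NOT adequate.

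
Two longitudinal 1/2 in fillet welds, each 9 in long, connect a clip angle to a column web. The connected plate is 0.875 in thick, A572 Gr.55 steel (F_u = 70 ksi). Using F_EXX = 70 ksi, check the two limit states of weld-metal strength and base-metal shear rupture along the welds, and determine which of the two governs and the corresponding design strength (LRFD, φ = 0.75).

φR_n ≈ 200 kips (weld metal governs)

t_e = 0.707 × 0.5 = 0.3535 in; L = 18 in.
Weld metal: φR_n = 0.75 × 0.6 × 70 × 0.3535 × 18 = 200.4 kips.
Base metal (shear rupture): φR_n = 0.75 × 0.6 × 70 × 0.875 × 18 = 496.1 kips.
Governing: weld metal.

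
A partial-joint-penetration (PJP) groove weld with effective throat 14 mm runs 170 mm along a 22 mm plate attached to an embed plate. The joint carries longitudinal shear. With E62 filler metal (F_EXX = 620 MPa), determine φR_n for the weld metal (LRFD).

Effective throat (given) t_e = 14 mm.
A_we = 14 × 170 = 2380 mm².
F_nw = 0.6 F_EXX = 372 MPa.
φR_n = 0.75 × 372 × 2380 × 10⁻³ = 664 kN.

φR_n ≈ 664 kN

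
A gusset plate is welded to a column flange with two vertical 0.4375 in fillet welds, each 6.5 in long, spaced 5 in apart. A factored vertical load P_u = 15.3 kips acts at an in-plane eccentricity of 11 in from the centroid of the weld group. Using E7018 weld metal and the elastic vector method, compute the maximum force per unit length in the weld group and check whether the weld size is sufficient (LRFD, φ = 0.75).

f_max ≈ 6.22 kip/in; adequate

E70XX → F_EXX = 70 ksi.
Total weld length L_w = 13 in. Treat welds as unit-width lines.
Polar moment about centroid: J = 2[d³/12 + d(b/2)²] = 2[6.5³/12 + 6.5×2.5²] = 127 in³.
Direct shear f_v = P/L_w = 15.3 / 13 = 1.177 kip/in (vertical).
Torsion M = P·e = 15.3 × 11 = 168.3 kip·in.
Critical point at (x, y) = (2.5, 3.25) from centroid. f_tx = M·y/J = 4.306 kip/in; f_ty = M·x/J = 3.312 kip/in.
Resultant f_max = √[f_tx² + (f_v + f_ty)²] = √[4.306² + (1.177 + 3.312)²] = 6.221 kip/in.
Capacity per unit length: φr_n = 0.75 × 0.6 × 70 × (0.707 × 0.4375) = 9.743 kip/in.
6.221 ≤ 9.743 → adequate.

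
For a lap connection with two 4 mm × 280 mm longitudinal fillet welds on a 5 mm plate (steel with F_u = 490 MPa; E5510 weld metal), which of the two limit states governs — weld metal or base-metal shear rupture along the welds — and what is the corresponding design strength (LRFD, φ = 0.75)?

φR_n ≈ 392 kN (weld metal governs)

E55XX → F_EXX = 550 MPa.
t_e = 0.707 × 4 = 2.828 mm; L = 560 mm.
Weld metal: φR_n = 0.75 × 0.6 × 550 × 2.828 × 560 × 10⁻³ = 392 kN.
Base metal (shear rupture): φR_n = 0.75 × 0.6 × 490 × 5 × 560 × 10⁻³ = 617.4 kN.
Governing: weld metal.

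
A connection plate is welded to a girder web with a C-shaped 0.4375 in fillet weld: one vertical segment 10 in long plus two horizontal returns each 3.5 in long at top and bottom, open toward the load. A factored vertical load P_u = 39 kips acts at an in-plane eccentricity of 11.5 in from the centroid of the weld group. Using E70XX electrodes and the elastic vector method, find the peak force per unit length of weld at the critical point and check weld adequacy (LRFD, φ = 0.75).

E70XX → F_EXX = 70 ksi.
Total weld length L_w = 17 in. Treat welds as unit-width lines.
Centroid: x̄ = 2×3.5×1.75 / 17 = 0.7206 in from the vertical weld.
Polar moment about centroid: J = I_x + I_y = [10³/12 + 2×3.5×5²] + [10×0.7206² + 2(3.5³/12 + 3.5×1.029²)] = 278.1 in³.
Direct shear f_v = P/L_w = 39 / 17 = 2.294 kip/in (vertical).
Torsion M = P·e = 39 × 11.5 = 448.5 kip·in.
Critical point at (x, y) = (2.779, 5) from centroid. f_tx = M·y/J = 8.064 kip/in; f_ty = M·x/J = 4.483 kip/in.
Resultant f_max = √[f_tx² + (f_v + f_ty)²] = √[8.064² + (2.294 + 4.483)²] = 10.53 kip/in.
Capacity per unit length: φr_n = 0.75 × 0.6 × 70 × (0.707 × 0.4375) = 9.743 kip/in.
10.53 > 9.743 → NOT adequate.

f_max ≈ 10.5 kip/in; NOT adequate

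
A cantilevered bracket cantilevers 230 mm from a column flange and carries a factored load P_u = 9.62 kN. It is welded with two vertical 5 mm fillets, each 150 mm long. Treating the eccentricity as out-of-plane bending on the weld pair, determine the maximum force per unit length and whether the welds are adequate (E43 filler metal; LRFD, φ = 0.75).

E43XX → F_EXX = 430 MPa.
L_w = 2 × 150 = 300 mm; section modulus (unit throat) S = 2 × L²/6 = 7500 mm².
Direct shear f_v = P/L_w = 9.62×10³/300 = 32.07 N/mm.
Moment M = P × e = 9.62×10³ × 230 = 2212600 N·mm; bending f_b = M/S = 295 N/mm.
f_max = √(f_v² + f_b²) = √(32.07² + 295²) = 296.8 N/mm.
φr_n = 0.75 × 0.6 × 430 × (0.707 × 5) = 684 N/mm → adequate.

f_max ≈ 297 N/mm; adequate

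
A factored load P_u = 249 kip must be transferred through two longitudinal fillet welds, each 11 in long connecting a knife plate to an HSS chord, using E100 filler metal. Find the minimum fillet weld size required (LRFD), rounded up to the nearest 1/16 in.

E100XX → F_EXX = 100 ksi.
Total weld length L = 22 in.
Required throat t_e = P_u / (φ × 0.6 F_EXX × L) = 249 / (0.75 × 0.6 × 100 × 22) = 0.2515 in.
Required leg w = t_e / 0.707 = 0.3557 in → use 3/8 in.

w = 3/8 in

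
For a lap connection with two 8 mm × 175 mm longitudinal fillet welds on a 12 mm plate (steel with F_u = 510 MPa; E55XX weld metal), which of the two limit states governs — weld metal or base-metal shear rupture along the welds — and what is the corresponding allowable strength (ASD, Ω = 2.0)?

R_n/Ω ≈ 327 kN (weld metal governs)

E55XX → F_EXX = 550 MPa.
t_e = 0.707 × 8 = 5.656 mm; L = 350 mm.
Weld metal: R_n/Ω = (1/2.0) × 0.6 × 550 × 5.656 × 350 × 10⁻³ = 326.6 kN.
Base metal (shear rupture): R_n/Ω = (1/2.0) × 0.6 × 510 × 12 × 350 × 10⁻³ = 642.6 kN.
Governing: weld metal.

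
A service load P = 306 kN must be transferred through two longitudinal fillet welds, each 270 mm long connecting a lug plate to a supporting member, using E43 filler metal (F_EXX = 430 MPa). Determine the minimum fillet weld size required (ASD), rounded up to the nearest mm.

Total weld length L = 540 mm.
Required throat t_e = P × Ω / (0.6 F_EXX × L) = 306 × 2.0 / (0.6 × 430 × 540 × 10⁻³) = 4.393 mm.
Required leg w = t_e / 0.707 = 6.213 mm → use 7 mm.

w = 7 mm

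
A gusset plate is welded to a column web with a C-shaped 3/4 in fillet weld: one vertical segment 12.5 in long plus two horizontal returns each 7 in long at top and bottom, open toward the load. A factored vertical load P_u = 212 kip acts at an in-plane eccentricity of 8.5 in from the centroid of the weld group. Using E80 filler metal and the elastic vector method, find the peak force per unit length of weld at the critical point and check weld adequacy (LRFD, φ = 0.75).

f_max ≈ 23.1 kip/in; NOT adequate

E80XX → F_EXX = 80 ksi.
Total weld length L_w = 26.5 in. Treat welds as unit-width lines.
Centroid: x̄ = 2×7×3.5 / 26.5 = 1.849 in from the vertical weld.
Polar moment about centroid: J = I_x + I_y = [12.5³/12 + 2×7×6.25²] + [12.5×1.849² + 2(7³/12 + 7×1.651²)] = 847.7 in³.
Direct shear f_v = P/L_w = 212 / 26.5 = 8 kip/in (vertical).
Torsion M = P·e = 212 × 8.5 = 1802 kip·in.
Critical point at (x, y) = (5.151, 6.25) from centroid. f_tx = M·y/J = 13.29 kip/in; f_ty = M·x/J = 10.95 kip/in.
Resultant f_max = √[f_tx² + (f_v + f_ty)²] = √[13.29² + (8 + 10.95)²] = 23.14 kip/in.
Capacity per unit length: φr_n = 0.75 × 0.6 × 80 × (0.707 × 0.75) = 19.09 kip/in.
23.14 > 19.09 → NOT adequate.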